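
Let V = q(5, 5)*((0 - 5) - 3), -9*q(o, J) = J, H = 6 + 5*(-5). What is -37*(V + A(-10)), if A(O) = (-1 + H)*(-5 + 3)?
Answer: -14800/9 ≈ -1644.4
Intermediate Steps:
H = -19 (H = 6 - 25 = -19)
q(o, J) = -J/9
A(O) = 40 (A(O) = (-1 - 19)*(-5 + 3) = -20*(-2) = 40)
V = 40/9 (V = (-⅑*5)*((0 - 5) - 3) = -5*(-5 - 3)/9 = -5/9*(-8) = 40/9 ≈ 4.4444)
-37*(V + A(-10)) = -37*(40/9 + 40) = -37*400/9 = -14800/9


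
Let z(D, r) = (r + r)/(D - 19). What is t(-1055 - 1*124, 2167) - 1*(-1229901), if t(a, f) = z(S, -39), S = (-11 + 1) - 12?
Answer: 50426019/41 ≈ 1.2299e+6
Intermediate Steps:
S = -22 (S = -10 - 12 = -22)
z(D, r) = 2*r/(-19 + D) (z(D, r) = (2*r)/(-19 + D) = 2*r/(-19 + D))
t(a, f) = 78/41 (t(a, f) = 2*(-39)/(-19 - 22) = 2*(-39)/(-41) = 2*(-39)*(-1/41) = 78/41)
t(-1055 - 1*124, 2167) - 1*(-1229901) = 78/41 - 1*(-1229901) = 78/41 + 1229901 = 50426019/41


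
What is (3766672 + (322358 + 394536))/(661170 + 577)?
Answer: 4483566/661747 ≈ 6.7753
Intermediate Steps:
(3766672 + (322358 + 394536))/(661170 + 577) = (3766672 + 716894)/661747 = 4483566*(1/661747) = 4483566/661747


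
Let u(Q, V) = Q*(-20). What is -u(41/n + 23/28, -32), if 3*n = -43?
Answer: -12275/301 ≈ -40.781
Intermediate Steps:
n = -43/3 (n = (⅓)*(-43) = -43/3 ≈ -14.333)
u(Q, V) = -20*Q
-u(41/n + 23/28, -32) = -(-20)*(41/(-43/3) + 23/28) = -(-20)*(41*(-3/43) + 23*(1/28)) = -(-20)*(-123/43 + 23/28) = -(-20)*(-2455)/1204 = -1*12275/301 = -12275/301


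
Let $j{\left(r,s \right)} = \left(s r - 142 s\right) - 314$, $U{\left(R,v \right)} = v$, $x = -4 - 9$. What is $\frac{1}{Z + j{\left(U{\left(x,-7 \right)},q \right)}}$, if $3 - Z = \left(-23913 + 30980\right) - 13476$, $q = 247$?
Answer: $- \frac{1}{30705} \approx -3.2568 \cdot 10^{-5}$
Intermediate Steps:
$x = -13$ ($x = -4 - 9 = -13$)
$j{\left(r,s \right)} = -314 - 142 s + r s$ ($j{\left(r,s \right)} = \left(r s - 142 s\right) - 314 = \left(- 142 s + r s\right) - 314 = -314 - 142 s + r s$)
$Z = 6412$ ($Z = 3 - \left(\left(-23913 + 30980\right) - 13476\right) = 3 - \left(7067 - 13476\right) = 3 - -6409 = 3 + 6409 = 6412$)
$\frac{1}{Z + j{\left(U{\left(x,-7 \right)},q \right)}} = \frac{1}{6412 - 37117} = \frac{1}{-30705} = - \frac{1}{30705}$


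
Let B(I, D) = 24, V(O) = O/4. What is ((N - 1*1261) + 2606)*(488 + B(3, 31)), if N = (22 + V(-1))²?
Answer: 930848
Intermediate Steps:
V(O) = O/4 (V(O) = O*(¼) = O/4)
N = 7569/16 (N = (22 + (¼)*(-1))² = (22 - ¼)² = (87/4)² = 7569/16 ≈ 473.06)
((N - 1*1261) + 2606)*(488 + B(3, 31)) = ((7569/16 - 1*1261) + 2606)*(488 + 24) = ((7569/16 - 1261) + 2606)*512 = (-12607/16 + 2606)*512 = (29089/16)*512 = 930848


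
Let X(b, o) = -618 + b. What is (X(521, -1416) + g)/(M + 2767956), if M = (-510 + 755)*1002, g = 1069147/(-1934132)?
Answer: -62893317/1942800779624 ≈ -3.2372e-5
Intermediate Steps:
g = -1069147/1934132 (g = 1069147*(-1/1934132) = -1069147/1934132 ≈ -0.55278)
M = 245490 (M = 245*1002 = 245490)
(X(521, -1416) + g)/(M + 2767956) = ((-618 + 521) - 1069147/1934132)/(245490 + 2767956) = (-97 - 1069147/1934132)/3013446 = -188679951/1934132*1/3013446 = -62893317/1942800779624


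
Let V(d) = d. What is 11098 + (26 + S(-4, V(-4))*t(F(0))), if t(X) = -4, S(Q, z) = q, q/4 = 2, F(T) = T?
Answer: 11092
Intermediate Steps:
q = 8 (q = 4*2 = 8)
S(Q, z) = 8
11098 + (26 + S(-4, V(-4))*t(F(0))) = 11098 + (26 + 8*(-4)) = 11098 + (26 - 32) = 11098 - 6 = 11092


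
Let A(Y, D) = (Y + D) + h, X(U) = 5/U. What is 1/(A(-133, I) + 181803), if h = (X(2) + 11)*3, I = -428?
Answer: 2/362565 ≈ 5.5163e-6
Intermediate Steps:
h = 81/2 (h = (5/2 + 11)*3 = (27/2)*3 = 81/2 ≈ 40.500)
A(Y, D) = 81/2 + D + Y (A(Y, D) = (Y + D) + 81/2 = (D + Y) + 81/2 = 81/2 + D + Y)
1/(A(-133, I) + 181803) = 1/((81/2 - 428 - 133) + 181803) = 1/(-1041/2 + 181803) = 1/(362565/2) = 2/362565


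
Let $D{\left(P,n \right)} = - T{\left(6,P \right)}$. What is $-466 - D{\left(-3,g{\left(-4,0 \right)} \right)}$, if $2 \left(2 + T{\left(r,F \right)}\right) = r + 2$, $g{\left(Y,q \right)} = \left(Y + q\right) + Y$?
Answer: $-464$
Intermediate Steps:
$g{\left(Y,q \right)} = q + 2 Y$
$T{\left(r,F \right)} = -1 + \frac{r}{2}$ ($T{\left(r,F \right)} = -2 + \frac{r + 2}{2} = -2 + \frac{2 + r}{2} = -2 + \left(1 + \frac{r}{2}\right) = -1 + \frac{r}{2}$)
$D{\left(P,n \right)} = -2$ ($D{\left(P,n \right)} = - (-1 + \frac{1}{2} \cdot 6) = - (-1 + 3) = \left(-1\right) 2 = -2$)
$-466 - D{\left(-3,g{\left(-4,0 \right)} \right)} = -466 - -2 = -466 + 2 = -464$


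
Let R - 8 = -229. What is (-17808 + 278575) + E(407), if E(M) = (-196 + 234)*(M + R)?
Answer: 267835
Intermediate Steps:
R = -221 (R = 8 - 229 = -221)
E(M) = -8398 + 38*M (E(M) = (-196 + 234)*(M - 221) = 38*(-221 + M) = -8398 + 38*M)
(-17808 + 278575) + E(407) = (-17808 + 278575) + (-8398 + 38*407) = 260767 + (-8398 + 15466) = 260767 + 7068 = 267835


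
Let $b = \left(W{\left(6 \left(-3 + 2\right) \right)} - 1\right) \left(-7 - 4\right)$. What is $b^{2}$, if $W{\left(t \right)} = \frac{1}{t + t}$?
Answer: $\frac{20449}{144} \approx 142.01$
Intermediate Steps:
$W{\left(t \right)} = \frac{1}{2 t}$
$b = \frac{143}{12}$ ($b = \left(\frac{1}{2 \cdot 6 \left(-3 + 2\right)} - 1\right) \left(-7 - 4\right) = \left(\frac{1}{2 \cdot 6 \left(-1\right)} - 1\right) \left(-7 - 4\right) = \left(\frac{1}{2 \left(-6\right)} - 1\right) \left(-11\right) = \left(\frac{1}{2} \left(- \frac{1}{6}\right) - 1\right) \left(-11\right) = \left(- \frac{1}{12} - 1\right) \left(-11\right) = \left(- \frac{13}{12}\right) \left(-11\right) = \frac{143}{12} \approx 11.917$)
$b^{2} = \left(\frac{143}{12}\right)^{2} = \frac{20449}{144}$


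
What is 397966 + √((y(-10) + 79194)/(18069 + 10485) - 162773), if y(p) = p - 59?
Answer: 397966 + I*√14745733317202/9518 ≈ 3.9797e+5 + 403.45*I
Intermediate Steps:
y(p) = -59 + p
397966 + √((y(-10) + 79194)/(18069 + 10485) - 162773) = 397966 + √(((-59 - 10) + 79194)/(18069 + 10485) - 162773) = 397966 + √((-69 + 79194)/28554 - 162773) = 397966 + √(79125*(1/28554) - 162773) = 397966 + √(26375/9518 - 162773) = 397966 + √(-1549247039/9518) = 397966 + I*√14745733317202/9518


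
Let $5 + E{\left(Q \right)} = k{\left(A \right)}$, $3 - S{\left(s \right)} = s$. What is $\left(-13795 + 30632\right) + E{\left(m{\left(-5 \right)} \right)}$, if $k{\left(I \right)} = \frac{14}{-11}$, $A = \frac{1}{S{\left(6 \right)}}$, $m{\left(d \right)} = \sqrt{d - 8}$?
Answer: $\frac{185138}{11} \approx 16831.0$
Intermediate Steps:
$S{\left(s \right)} = 3 - s$
$m{\left(d \right)} = \sqrt{-8 + d}$
$A = - \frac{1}{3}$ ($A = \frac{1}{3 - 6} = \frac{1}{-3} = - \frac{1}{3} \approx -0.33333$)
$k{\left(I \right)} = - \frac{14}{11}$ ($k{\left(I \right)} = 14 \left(- \frac{1}{11}\right) = - \frac{14}{11}$)
$E{\left(Q \right)} = - \frac{69}{11}$ ($E{\left(Q \right)} = -5 - \frac{14}{11} = - \frac{69}{11}$)
$\left(-13795 + 30632\right) + E{\left(m{\left(-5 \right)} \right)} = \left(-13795 + 30632\right) - \frac{69}{11} = 16837 - \frac{69}{11} = \frac{185138}{11}$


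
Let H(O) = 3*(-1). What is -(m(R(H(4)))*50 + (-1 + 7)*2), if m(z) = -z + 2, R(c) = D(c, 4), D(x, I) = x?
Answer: -262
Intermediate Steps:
H(O) = -3
R(c) = c
m(z) = 2 - z
-(m(R(H(4)))*50 + (-1 + 7)*2) = -((2 - 1*(-3))*50 + (-1 + 7)*2) = -((2 + 3)*50 + 6*2) = -(5*50 + 12) = -(250 + 12) = -1*262 = -262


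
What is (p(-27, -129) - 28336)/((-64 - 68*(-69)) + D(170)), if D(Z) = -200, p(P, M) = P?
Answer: -28363/4428 ≈ -6.4054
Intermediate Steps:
(p(-27, -129) - 28336)/((-64 - 68*(-69)) + D(170)) = (-27 - 28336)/((-64 - 68*(-69)) - 200) = -28363/((-64 + 4692) - 200) = -28363/(4628 - 200) = -28363/4428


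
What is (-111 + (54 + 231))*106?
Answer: 18444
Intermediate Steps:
(-111 + (54 + 231))*106 = (-111 + 285)*106 = 174*106 = 18444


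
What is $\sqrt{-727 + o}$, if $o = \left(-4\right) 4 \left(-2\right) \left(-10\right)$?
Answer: $i \sqrt{1047} \approx 32.357 i$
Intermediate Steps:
$o = -320$ ($o = \left(-16\right) \left(-2\right) \left(-10\right) = 32 \left(-10\right) = -320$)
$\sqrt{-727 + o} = \sqrt{-727 - 320} = \sqrt{-1047} = i \sqrt{1047}$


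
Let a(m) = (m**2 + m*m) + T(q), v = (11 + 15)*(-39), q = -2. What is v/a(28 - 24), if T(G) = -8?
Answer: -169/4 ≈ -42.250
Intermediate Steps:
v = -1014 (v = 26*(-39) = -1014)
a(m) = -8 + 2*m**2 (a(m) = (m**2 + m*m) - 8 = (m**2 + m**2) - 8 = 2*m**2 - 8 = -8 + 2*m**2)
v/a(28 - 24) = -1014/(-8 + 2*(28 - 24)**2) = -1014/(-8 + 2*4**2) = -1014/(-8 + 2*16) = -1014/(-8 + 32) = -1014/24 = -1014*1/24 = -169/4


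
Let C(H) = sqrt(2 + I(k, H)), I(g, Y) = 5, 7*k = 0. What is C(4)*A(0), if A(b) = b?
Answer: 0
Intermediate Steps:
k = 0 (k = (1/7)*0 = 0)
C(H) = sqrt(7) (C(H) = sqrt(2 + 5) = sqrt(7))
C(4)*A(0) = sqrt(7)*0 = 0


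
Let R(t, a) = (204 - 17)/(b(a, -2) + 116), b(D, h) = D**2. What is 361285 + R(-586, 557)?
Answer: 10193656292/28215 ≈ 3.6129e+5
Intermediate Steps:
R(t, a) = 187/(116 + a**2) (R(t, a) = (204 - 17)/(a**2 + 116) = 187/(116 + a**2))
361285 + R(-586, 557) = 361285 + 187/(116 + 557**2) = 361285 + 187/(116 + 310249) = 361285 + 187/310365 = 361285 + 187*(1/310365) = 361285 + 17/28215 = 10193656292/28215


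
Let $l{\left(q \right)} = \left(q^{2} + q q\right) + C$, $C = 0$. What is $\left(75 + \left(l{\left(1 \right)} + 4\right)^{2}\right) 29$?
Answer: $3219$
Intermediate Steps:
$l{\left(q \right)} = 2 q^{2}$ ($l{\left(q \right)} = \left(q^{2} + q q\right) + 0 = \left(q^{2} + q^{2}\right) + 0 = 2 q^{2} + 0 = 2 q^{2}$)
$\left(75 + \left(l{\left(1 \right)} + 4\right)^{2}\right) 29 = \left(75 + \left(2 \cdot 1^{2} + 4\right)^{2}\right) 29 = \left(75 + \left(2 \cdot 1 + 4\right)^{2}\right) 29 = \left(75 + \left(2 + 4\right)^{2}\right) 29 = \left(75 + 6^{2}\right) 29 = \left(75 + 36\right) 29 = 111 \cdot 29 = 3219$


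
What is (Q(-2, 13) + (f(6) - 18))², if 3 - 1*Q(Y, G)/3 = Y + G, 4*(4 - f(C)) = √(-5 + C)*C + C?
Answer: 1681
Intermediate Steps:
f(C) = 4 - C/4 - C*√(-5 + C)/4 (f(C) = 4 - (√(-5 + C)*C + C)/4 = 4 - (C*√(-5 + C) + C)/4 = 4 - (C + C*√(-5 + C))/4 = 4 + (-C/4 - C*√(-5 + C)/4) = 4 - C/4 - C*√(-5 + C)/4)
Q(Y, G) = 9 - 3*G - 3*Y (Q(Y, G) = 9 - 3*(Y + G) = 9 - 3*(G + Y) = 9 + (-3*G - 3*Y) = 9 - 3*G - 3*Y)
(Q(-2, 13) + (f(6) - 18))² = ((9 - 3*13 - 3*(-2)) + ((4 - ¼*6 - ¼*6*√(-5 + 6)) - 18))² = ((9 - 39 + 6) + ((4 - 3/2 - ¼*6*√1) - 18))² = (-24 + ((4 - 3/2 - ¼*6*1) - 18))² = (-24 + ((4 - 3/2 - 3/2) - 18))² = (-24 + (1 - 18))² = (-24 - 17)² = (-41)² = 1681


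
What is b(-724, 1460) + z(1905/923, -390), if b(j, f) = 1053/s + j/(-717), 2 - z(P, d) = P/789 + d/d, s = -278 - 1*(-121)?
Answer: -128428413551/27326012181 ≈ -4.6999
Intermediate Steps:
s = -157 (s = -278 + 121 = -157)
z(P, d) = 1 - P/789 (z(P, d) = 2 - (P/789 + d/d) = 2 - (P*(1/789) + 1) = 2 - (P/789 + 1) = 2 - (1 + P/789) = 2 + (-1 - P/789) = 1 - P/789)
b(j, f) = -1053/157 - j/717 (b(j, f) = 1053/(-157) + j/(-717) = 1053*(-1/157) + j*(-1/717) = -1053/157 - j/717)
b(-724, 1460) + z(1905/923, -390) = (-1053/157 - 1/717*(-724)) + (1 - 635/(263*923)) = (-1053/157 + 724/717) + (1 - 635/(263*923)) = -641333/112569 + (1 - 1/789*1905/923) = -641333/112569 + (1 - 635/242749) = -641333/112569 + 242114/242749 = -128428413551/27326012181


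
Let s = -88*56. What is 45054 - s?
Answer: 49982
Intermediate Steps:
s = -4928
45054 - s = 45054 - 1*(-4928) = 45054 + 4928 = 49982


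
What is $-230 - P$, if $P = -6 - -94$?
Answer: $-318$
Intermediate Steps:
$P = 88$ ($P = -6 + 94 = 88$)
$-230 - P = -230 - 88 = -318$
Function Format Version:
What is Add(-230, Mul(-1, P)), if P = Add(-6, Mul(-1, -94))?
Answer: -318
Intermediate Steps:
P = 88 (P = Add(-6, 94) = 88)
Add(-230, Mul(-1, P)) = Add(-230, Mul(-1, 88)) = Add(-230, -88) = -318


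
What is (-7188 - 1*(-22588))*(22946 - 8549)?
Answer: 221713800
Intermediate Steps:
(-7188 - 1*(-22588))*(22946 - 8549) = (-7188 + 22588)*14397 = 15400*14397 = 221713800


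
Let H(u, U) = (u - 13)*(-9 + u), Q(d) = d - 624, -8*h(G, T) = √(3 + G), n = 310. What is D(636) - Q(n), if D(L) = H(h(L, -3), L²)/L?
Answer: 4263061/13568 + 11*√71/848 ≈ 314.31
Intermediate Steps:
h(G, T) = -√(3 + G)/8
Q(d) = -624 + d
H(u, U) = (-13 + u)*(-9 + u)
D(L) = (7491/64 + L/64 + 11*√(3 + L)/4)/L (D(L) = (117 + (-√(3 + L)/8)² - (-11)*√(3 + L)/4)/L = (117 + (3/64 + L/64) + 11*√(3 + L)/4)/L = (7491/64 + L/64 + 11*√(3 + L)/4)/L)
D(636) - Q(n) = (1/64)*(7491 + 636 + 176*√(3 + 636))/636 - (-624 + 310) = (1/64)*(1/636)*(7491 + 636 + 176*√639) - 1*(-314) = (1/64)*(1/636)*(7491 + 636 + 176*(3*√71)) + 314 = (1/64)*(1/636)*(7491 + 636 + 528*√71) + 314 = (1/64)*(1/636)*(8127 + 528*√71) + 314 = (2709/13568 + 11*√71/848) + 314 = 4263061/13568 + 11*√71/848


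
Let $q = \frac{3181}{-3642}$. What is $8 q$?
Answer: $- \frac{12724}{1821} \approx -6.9874$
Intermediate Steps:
$q = - \frac{3181}{3642}$ ($q = 3181 \left(- \frac{1}{3642}\right) = - \frac{3181}{3642} \approx -0.87342$)
$8 q = 8 \left(- \frac{3181}{3642}\right) = - \frac{12724}{1821}$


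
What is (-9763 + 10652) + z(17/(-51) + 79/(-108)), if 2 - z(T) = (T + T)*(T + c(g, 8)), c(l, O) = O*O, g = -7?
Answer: 5977967/5832 ≈ 1025.0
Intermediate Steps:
c(l, O) = O²
z(T) = 2 - 2*T*(64 + T) (z(T) = 2 - (T + T)*(T + 8²) = 2 - 2*T*(T + 64) = 2 - 2*T*(64 + T))
(-9763 + 10652) + z(17/(-51) + 79/(-108)) = (-9763 + 10652) + (2 - 128*(17/(-51) + 79/(-108)) - 2*(17/(-51) + 79/(-108))²) = 889 + (2 - 128*(17*(-1/51) + 79*(-1/108)) - 2*(17*(-1/51) + 79*(-1/108))²) = 889 + (2 - 128*(-⅓ - 79/108) - 2*(-⅓ - 79/108)²) = 889 + (2 - 128*(-115/108) - 2*(-115/108)²) = 889 + (2 + 3680/27 - 2*13225/11664) = 889 + (2 + 3680/27 - 13225/5832) = 889 + 793319/5832 = 5977967/5832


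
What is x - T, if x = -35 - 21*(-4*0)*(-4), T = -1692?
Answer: 1657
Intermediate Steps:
x = -35 (x = -35 - 0*(-4) = -35 - 21*0 = -35 + 0 = -35)
x - T = -35 - 1*(-1692) = -35 + 1692 = 1657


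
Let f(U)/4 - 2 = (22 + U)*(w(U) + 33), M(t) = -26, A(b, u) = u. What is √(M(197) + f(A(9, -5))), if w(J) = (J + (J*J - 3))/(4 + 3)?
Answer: √117166/7 ≈ 48.899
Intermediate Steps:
w(J) = -3/7 + J/7 + J²/7 (w(J) = (J + (J² - 3))/7 = (J + (-3 + J²))*(⅐) = (-3 + J + J²)*(⅐) = -3/7 + J/7 + J²/7)
f(U) = 8 + 4*(22 + U)*(228/7 + U/7 + U²/7) (f(U) = 8 + 4*((22 + U)*((-3/7 + U/7 + U²/7) + 33)) = 8 + 4*((22 + U)*(228/7 + U/7 + U²/7)) = 8 + 4*(22 + U)*(228/7 + U/7 + U²/7))
√(M(197) + f(A(9, -5))) = √(-26 + (20120/7 + (4/7)*(-5)³ + (92/7)*(-5)² + (1000/7)*(-5))) = √(-26 + (20120/7 + (4/7)*(-125) + (92/7)*25 - 5000/7)) = √(-26 + (20120/7 - 500/7 + 2300/7 - 5000/7)) = √(-26 + 16920/7) = √(16738/7) = √117166/7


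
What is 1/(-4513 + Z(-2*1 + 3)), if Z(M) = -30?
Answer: -1/4543 ≈ -0.00022012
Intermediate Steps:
1/(-4513 + Z(-2*1 + 3)) = 1/(-4513 - 30) = 1/(-4543) = -1/4543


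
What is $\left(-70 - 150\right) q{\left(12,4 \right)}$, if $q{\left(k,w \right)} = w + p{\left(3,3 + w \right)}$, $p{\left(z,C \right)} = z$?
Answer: $-1540$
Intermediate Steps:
$q{\left(k,w \right)} = 3 + w$ ($q{\left(k,w \right)} = w + 3 = 3 + w$)
$\left(-70 - 150\right) q{\left(12,4 \right)} = \left(-70 - 150\right) \left(3 + 4\right) = \left(-220\right) 7 = -1540$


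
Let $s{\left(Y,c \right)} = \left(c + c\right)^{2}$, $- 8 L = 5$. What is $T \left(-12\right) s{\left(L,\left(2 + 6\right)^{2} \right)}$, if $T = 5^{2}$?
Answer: $-4915200$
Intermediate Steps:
$L = - \frac{5}{8}$ ($L = \left(- \frac{1}{8}\right) 5 = - \frac{5}{8} \approx -0.625$)
$T = 25$
$s{\left(Y,c \right)} = 4 c^{2}$ ($s{\left(Y,c \right)} = \left(2 c\right)^{2} = 4 c^{2}$)
$T \left(-12\right) s{\left(L,\left(2 + 6\right)^{2} \right)} = 25 \left(-12\right) 4 \left(\left(2 + 6\right)^{2}\right)^{2} = - 300 \cdot 4 \left(8^{2}\right)^{2} = - 300 \cdot 4 \cdot 64^{2} = - 300 \cdot 4 \cdot 4096 = \left(-300\right) 16384 = -4915200$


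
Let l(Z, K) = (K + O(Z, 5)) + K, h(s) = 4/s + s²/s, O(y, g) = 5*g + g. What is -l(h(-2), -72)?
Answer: 114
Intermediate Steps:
O(y, g) = 6*g
h(s) = s + 4/s (h(s) = 4/s + s = s + 4/s)
l(Z, K) = 30 + 2*K (l(Z, K) = (K + 6*5) + K = (K + 30) + K = (30 + K) + K = 30 + 2*K)
-l(h(-2), -72) = -(30 + 2*(-72)) = -(30 - 144) = -1*(-114) = 114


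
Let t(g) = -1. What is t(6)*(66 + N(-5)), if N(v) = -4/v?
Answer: -334/5 ≈ -66.800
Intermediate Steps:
t(6)*(66 + N(-5)) = -(66 - 4/(-5)) = -(66 - 4*(-1/5)) = -(66 + 4/5) = -1*334/5 = -334/5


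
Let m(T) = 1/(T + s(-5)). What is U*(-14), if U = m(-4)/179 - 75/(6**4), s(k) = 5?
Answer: 28301/38664 ≈ 0.73197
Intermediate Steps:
m(T) = 1/(5 + T) (m(T) = 1/(T + 5) = 1/(5 + T))
U = -4043/77328 (U = 1/((5 - 4)*179) - 75/(6**4) = (1/179)/1 - 75/1296 = 1*(1/179) - 75*1/1296 = 1/179 - 25/432 = -4043/77328 ≈ -0.052284)
U*(-14) = -4043/77328*(-14) = 28301/38664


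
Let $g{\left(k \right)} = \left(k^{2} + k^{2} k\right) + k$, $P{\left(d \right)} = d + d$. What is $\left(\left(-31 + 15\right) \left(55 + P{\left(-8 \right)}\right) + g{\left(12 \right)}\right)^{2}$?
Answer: $1587600$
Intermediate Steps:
$P{\left(d \right)} = 2 d$
$g{\left(k \right)} = k + k^{2} + k^{3}$ ($g{\left(k \right)} = \left(k^{2} + k^{3}\right) + k = k + k^{2} + k^{3}$)
$\left(\left(-31 + 15\right) \left(55 + P{\left(-8 \right)}\right) + g{\left(12 \right)}\right)^{2} = \left(\left(-31 + 15\right) \left(55 + 2 \left(-8\right)\right) + 12 \left(1 + 12 + 12^{2}\right)\right)^{2} = \left(- 16 \left(55 - 16\right) + 12 \left(1 + 12 + 144\right)\right)^{2} = \left(\left(-16\right) 39 + 12 \cdot 157\right)^{2} = \left(-624 + 1884\right)^{2} = 1260^{2} = 1587600$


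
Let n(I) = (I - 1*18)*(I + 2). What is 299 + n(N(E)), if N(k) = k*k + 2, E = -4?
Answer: 299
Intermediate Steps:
N(k) = 2 + k² (N(k) = k² + 2 = 2 + k²)
n(I) = (-18 + I)*(2 + I) (n(I) = (I - 18)*(2 + I) = (-18 + I)*(2 + I))
299 + n(N(E)) = 299 + (-36 + (2 + (-4)²)² - 16*(2 + (-4)²)) = 299 + (-36 + (2 + 16)² - 16*(2 + 16)) = 299 + (-36 + 18² - 16*18) = 299 + (-36 + 324 - 288) = 299 + 0 = 299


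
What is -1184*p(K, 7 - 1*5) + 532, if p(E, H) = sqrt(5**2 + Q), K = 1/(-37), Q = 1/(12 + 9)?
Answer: 532 - 1184*sqrt(11046)/21 ≈ -5393.6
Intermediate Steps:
Q = 1/21 ≈ 0.047619
K = -1/37 ≈ -0.027027
p(E, H) = sqrt(11046)/21 (p(E, H) = sqrt(5**2 + 1/21) = sqrt(25 + 1/21) = sqrt(526/21) = sqrt(11046)/21)
-1184*p(K, 7 - 1*5) + 532 = -1184*sqrt(11046)/21 + 532 = 532 - 1184*sqrt(11046)/21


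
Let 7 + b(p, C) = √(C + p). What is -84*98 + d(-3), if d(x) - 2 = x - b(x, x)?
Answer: -8226 - I*√6 ≈ -8226.0 - 2.4495*I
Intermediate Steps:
b(p, C) = -7 + √(C + p)
d(x) = 9 + x - √2*√x (d(x) = 2 + (x - (-7 + √(x + x))) = 2 + (x - (-7 + √(2*x))) = 2 + (x - (-7 + √2*√x)) = 2 + (x + (7 - √2*√x)) = 2 + (7 + x - √2*√x) = 9 + x - √2*√x)
-84*98 + d(-3) = -84*98 + (9 - 3 - √2*√(-3)) = -8232 + (9 - 3 - √2*I*√3) = -8232 + (9 - 3 - I*√6) = -8232 + (6 - I*√6) = -8226 - I*√6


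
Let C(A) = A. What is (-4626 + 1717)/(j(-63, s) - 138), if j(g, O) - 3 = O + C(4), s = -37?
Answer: 2909/168 ≈ 17.315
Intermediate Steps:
j(g, O) = 7 + O (j(g, O) = 3 + (O + 4) = 3 + (4 + O) = 7 + O)
(-4626 + 1717)/(j(-63, s) - 138) = (-4626 + 1717)/((7 - 37) - 138) = -2909/(-30 - 138) = -2909/(-168) = -2909*(-1/168) = 2909/168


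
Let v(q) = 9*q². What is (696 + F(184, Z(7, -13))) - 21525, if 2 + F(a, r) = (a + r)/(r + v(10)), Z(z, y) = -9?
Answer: -18560246/891 ≈ -20831.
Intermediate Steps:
F(a, r) = -2 + (a + r)/(900 + r) (F(a, r) = -2 + (a + r)/(r + 9*10²) = -2 + (a + r)/(r + 9*100) = -2 + (a + r)/(r + 900) = -2 + (a + r)/(900 + r))
(696 + F(184, Z(7, -13))) - 21525 = (696 + (-1800 + 184 - 1*(-9))/(900 - 9)) - 21525 = (696 + (-1800 + 184 + 9)/891) - 21525 = (696 + (1/891)*(-1607)) - 21525 = (696 - 1607/891) - 21525 = 618529/891 - 21525 = -18560246/891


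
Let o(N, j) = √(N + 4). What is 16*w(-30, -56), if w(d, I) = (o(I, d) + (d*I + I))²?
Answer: 42197184 + 103936*I*√13 ≈ 4.2197e+7 + 3.7475e+5*I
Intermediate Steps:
o(N, j) = √(4 + N)
w(d, I) = (I + √(4 + I) + I*d)² (w(d, I) = (√(4 + I) + (d*I + I))² = (√(4 + I) + (I*d + I))² = (√(4 + I) + (I + I*d))² = (I + √(4 + I) + I*d)²)
16*w(-30, -56) = 16*(-56 + √(4 - 56) - 56*(-30))² = 16*(-56 + √(-52) + 1680)² = 16*(-56 + 2*I*√13 + 1680)² = 16*(1624 + 2*I*√13)²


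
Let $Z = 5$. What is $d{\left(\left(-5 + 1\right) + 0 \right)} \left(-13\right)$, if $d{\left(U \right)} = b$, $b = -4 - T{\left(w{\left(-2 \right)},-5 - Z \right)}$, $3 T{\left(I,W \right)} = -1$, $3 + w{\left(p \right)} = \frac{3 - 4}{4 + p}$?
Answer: $\frac{143}{3} \approx 47.667$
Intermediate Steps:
$w{\left(p \right)} = -3 - \frac{1}{4 + p}$ ($w{\left(p \right)} = -3 + \frac{3 - 4}{4 + p} = -3 - \frac{1}{4 + p}$)
$T{\left(I,W \right)} = - \frac{1}{3}$ ($T{\left(I,W \right)} = \frac{1}{3} \left(-1\right) = - \frac{1}{3}$)
$b = - \frac{11}{3}$ ($b = -4 - - \frac{1}{3} = -4 + \frac{1}{3} = - \frac{11}{3} \approx -3.6667$)
$d{\left(U \right)} = - \frac{11}{3}$
$d{\left(\left(-5 + 1\right) + 0 \right)} \left(-13\right) = \left(- \frac{11}{3}\right) \left(-13\right) = \frac{143}{3}$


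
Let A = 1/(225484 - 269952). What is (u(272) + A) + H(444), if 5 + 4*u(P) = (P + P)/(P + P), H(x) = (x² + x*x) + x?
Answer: 17552186619/44468 ≈ 3.9472e+5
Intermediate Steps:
H(x) = x + 2*x² (H(x) = (x² + x²) + x = 2*x² + x = x + 2*x²)
u(P) = -1 (u(P) = -5/4 + ((P + P)/(P + P))/4 = -5/4 + ((2*P)/((2*P)))/4 = -5/4 + ((2*P)*(1/(2*P)))/4 = -5/4 + (¼)*1 = -5/4 + ¼ = -1)
A = -1/44468 (A = 1/(-44468) = -1/44468 ≈ -2.2488e-5)
(u(272) + A) + H(444) = (-1 - 1/44468) + 444*(1 + 2*444) = -44469/44468 + 444*(1 + 888) = -44469/44468 + 444*889 = -44469/44468 + 394716 = 17552186619/44468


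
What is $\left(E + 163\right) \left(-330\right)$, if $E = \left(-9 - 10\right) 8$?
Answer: $-3630$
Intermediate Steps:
$E = -152$ ($E = \left(-19\right) 8 = -152$)
$\left(E + 163\right) \left(-330\right) = \left(-152 + 163\right) \left(-330\right) = 11 \left(-330\right) = -3630$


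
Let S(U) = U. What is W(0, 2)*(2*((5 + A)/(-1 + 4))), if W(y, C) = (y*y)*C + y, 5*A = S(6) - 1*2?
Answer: 0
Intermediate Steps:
A = ⅘ (A = (6 - 1*2)/5 = (6 - 2)/5 = (⅕)*4 = ⅘ ≈ 0.80000)
W(y, C) = y + C*y² (W(y, C) = y²*C + y = C*y² + y = y + C*y²)
W(0, 2)*(2*((5 + A)/(-1 + 4))) = (0*(1 + 2*0))*(2*((5 + ⅘)/(-1 + 4))) = (0*(1 + 0))*(2*((29/5)/3)) = (0*1)*(2*((29/5)*(⅓))) = 0*(2*(29/15)) = 0*(58/15) = 0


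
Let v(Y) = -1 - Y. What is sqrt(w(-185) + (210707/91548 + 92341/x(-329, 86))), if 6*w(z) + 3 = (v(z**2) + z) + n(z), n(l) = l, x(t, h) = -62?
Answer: I*sqrt(1622820097050227)/472998 ≈ 85.168*I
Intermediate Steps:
w(z) = -2/3 - z**2/6 + z/3 (w(z) = -1/2 + (((-1 - z**2) + z) + z)/6 = -1/2 + ((-1 + z - z**2) + z)/6 = -1/2 + (-1 - z**2 + 2*z)/6 = -1/2 + (-1/6 - z**2/6 + z/3) = -2/3 - z**2/6 + z/3)
sqrt(w(-185) + (210707/91548 + 92341/x(-329, 86))) = sqrt((-2/3 - 1/6*(-185)**2 + (1/3)*(-185)) + (210707/91548 + 92341/(-62))) = sqrt((-2/3 - 1/6*34225 - 185/3) + (210707*(1/91548) + 92341*(-1/62))) = sqrt((-2/3 - 34225/6 - 185/3) + (210707/91548 - 92341/62)) = sqrt(-11533/2 - 4220285017/2837988) = sqrt(-20585542819/2837988) = I*sqrt(1622820097050227)/472998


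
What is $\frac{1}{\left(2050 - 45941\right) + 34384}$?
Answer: $- \frac{1}{9507} \approx -0.00010519$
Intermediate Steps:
$\frac{1}{\left(2050 - 45941\right) + 34384} = \frac{1}{-43891 + 34384} = \frac{1}{-9507} = - \frac{1}{9507}$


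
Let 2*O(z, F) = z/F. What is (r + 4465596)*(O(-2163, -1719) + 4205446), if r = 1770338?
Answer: 15026860606185379/573 ≈ 2.6225e+13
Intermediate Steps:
O(z, F) = z/(2*F) (O(z, F) = (z/F)/2 = z/(2*F))
(r + 4465596)*(O(-2163, -1719) + 4205446) = (1770338 + 4465596)*((½)*(-2163)/(-1719) + 4205446) = 6235934*((½)*(-2163)*(-1/1719) + 4205446) = 6235934*(721/1146 + 4205446) = 6235934*(4819441837/1146) = 15026860606185379/573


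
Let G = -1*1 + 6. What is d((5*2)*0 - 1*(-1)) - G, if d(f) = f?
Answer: -4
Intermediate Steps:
G = 5 (G = -1 + 6 = 5)
d((5*2)*0 - 1*(-1)) - G = ((5*2)*0 - 1*(-1)) - 1*5 = (10*0 + 1) - 5 = (0 + 1) - 5 = 1 - 5 = -4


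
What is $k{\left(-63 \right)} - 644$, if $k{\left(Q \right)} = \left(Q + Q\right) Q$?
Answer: $7294$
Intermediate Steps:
$k{\left(Q \right)} = 2 Q^{2}$ ($k{\left(Q \right)} = 2 Q Q = 2 Q^{2}$)
$k{\left(-63 \right)} - 644 = 2 \left(-63\right)^{2} - 644 = 2 \cdot 3969 - 644 = 7938 - 644 = 7294$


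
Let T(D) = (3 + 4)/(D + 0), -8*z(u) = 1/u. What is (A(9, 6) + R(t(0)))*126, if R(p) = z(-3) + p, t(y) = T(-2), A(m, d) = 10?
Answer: 3297/4 ≈ 824.25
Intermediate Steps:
z(u) = -1/(8*u)
T(D) = 7/D
t(y) = -7/2 (t(y) = 7/(-2) = 7*(-½) = -7/2)
R(p) = 1/24 + p (R(p) = -⅛/(-3) + p = -⅛*(-⅓) + p = 1/24 + p)
(A(9, 6) + R(t(0)))*126 = (10 + (1/24 - 7/2))*126 = (10 - 83/24)*126 = (157/24)*126 = 3297/4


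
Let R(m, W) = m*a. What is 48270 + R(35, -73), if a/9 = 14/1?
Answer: 52680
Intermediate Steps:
a = 126 (a = 9*(14/1) = 9*(14*1) = 9*14 = 126)
R(m, W) = 126*m (R(m, W) = m*126 = 126*m)
48270 + R(35, -73) = 48270 + 126*35 = 48270 + 4410 = 52680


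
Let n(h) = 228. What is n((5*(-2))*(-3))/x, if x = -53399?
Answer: -228/53399 ≈ -0.0042697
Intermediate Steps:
n((5*(-2))*(-3))/x = 228/(-53399) = 228*(-1/53399) = -228/53399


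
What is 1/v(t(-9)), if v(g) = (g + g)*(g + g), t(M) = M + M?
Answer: 1/1296 ≈ 0.00077160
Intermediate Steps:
t(M) = 2*M
v(g) = 4*g² (v(g) = (2*g)*(2*g) = 4*g²)
1/v(t(-9)) = 1/(4*(2*(-9))²) = 1/(4*(-18)²) = 1/(4*324) = 1/1296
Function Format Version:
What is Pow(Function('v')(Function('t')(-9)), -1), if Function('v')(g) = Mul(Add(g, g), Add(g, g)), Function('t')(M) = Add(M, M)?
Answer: Rational(1, 1296) ≈ 0.00077160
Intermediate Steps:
Function('t')(M) = Mul(2, M)
Function('v')(g) = Mul(4, Pow(g, 2)) (Function('v')(g) = Mul(Mul(2, g), Mul(2, g)) = Mul(4, Pow(g, 2)))
Pow(Function('v')(Function('t')(-9)), -1) = Pow(Mul(4, Pow(Mul(2, -9), 2)), -1) = Pow(Mul(4, Pow(-18, 2)), -1) = Pow(Mul(4, 324), -1) = Pow(1296, -1) = Rational(1, 1296)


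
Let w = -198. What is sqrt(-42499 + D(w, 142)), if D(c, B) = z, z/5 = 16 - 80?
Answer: I*sqrt(42819) ≈ 206.93*I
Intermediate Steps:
z = -320 (z = 5*(16 - 80) = 5*(-64) = -320)
D(c, B) = -320
sqrt(-42499 + D(w, 142)) = sqrt(-42499 - 320) = sqrt(-42819) = I*sqrt(42819)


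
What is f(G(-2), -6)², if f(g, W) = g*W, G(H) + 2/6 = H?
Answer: 196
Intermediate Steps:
G(H) = -⅓ + H
f(g, W) = W*g
f(G(-2), -6)² = (-6*(-⅓ - 2))² = (-6*(-7/3))² = 14² = 196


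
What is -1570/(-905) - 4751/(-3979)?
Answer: 2109337/720199 ≈ 2.9288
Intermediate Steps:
-1570/(-905) - 4751/(-3979) = -1570*(-1/905) - 4751*(-1/3979) = 314/181 + 4751/3979 = 2109337/720199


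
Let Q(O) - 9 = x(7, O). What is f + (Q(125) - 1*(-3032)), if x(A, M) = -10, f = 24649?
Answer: 27680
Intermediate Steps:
Q(O) = -1 (Q(O) = 9 - 10 = -1)
f + (Q(125) - 1*(-3032)) = 24649 + (-1 - 1*(-3032)) = 24649 + (-1 + 3032) = 24649 + 3031 = 27680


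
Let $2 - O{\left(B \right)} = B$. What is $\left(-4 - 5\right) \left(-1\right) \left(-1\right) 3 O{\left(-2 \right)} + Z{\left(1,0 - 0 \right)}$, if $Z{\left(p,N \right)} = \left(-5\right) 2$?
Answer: $-118$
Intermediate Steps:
$O{\left(B \right)} = 2 - B$
$Z{\left(p,N \right)} = -10$
$\left(-4 - 5\right) \left(-1\right) \left(-1\right) 3 O{\left(-2 \right)} + Z{\left(1,0 - 0 \right)} = \left(-4 - 5\right) \left(-1\right) \left(-1\right) 3 \left(2 - -2\right) - 10 = \left(-9\right) \left(-1\right) \left(- 3 \left(2 + 2\right)\right) - 10 = 9 \left(\left(-3\right) 4\right) - 10 = 9 \left(-12\right) - 10 = -108 - 10 = -118$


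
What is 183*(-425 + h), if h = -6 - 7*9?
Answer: -90402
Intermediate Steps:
h = -69 (h = -6 - 63 = -69)
183*(-425 + h) = 183*(-425 - 69) = 183*(-494) = -90402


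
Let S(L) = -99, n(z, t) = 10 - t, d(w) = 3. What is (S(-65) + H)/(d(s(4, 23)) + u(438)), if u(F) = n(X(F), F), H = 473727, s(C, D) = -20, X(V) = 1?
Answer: -473628/425 ≈ -1114.4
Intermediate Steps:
u(F) = 10 - F
(S(-65) + H)/(d(s(4, 23)) + u(438)) = (-99 + 473727)/(3 + (10 - 1*438)) = 473628/(3 + (10 - 438)) = 473628/(3 - 428) = 473628/(-425) = 473628*(-1/425) = -473628/425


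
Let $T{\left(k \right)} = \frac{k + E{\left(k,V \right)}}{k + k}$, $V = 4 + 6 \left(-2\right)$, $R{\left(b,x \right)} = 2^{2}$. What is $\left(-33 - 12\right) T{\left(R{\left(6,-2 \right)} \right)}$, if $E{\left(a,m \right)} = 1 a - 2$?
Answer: $- \frac{135}{4} \approx -33.75$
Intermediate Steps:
$R{\left(b,x \right)} = 4$
$V = -8$ ($V = 4 - 12 = -8$)
$E{\left(a,m \right)} = -2 + a$ ($E{\left(a,m \right)} = a - 2 = -2 + a$)
$T{\left(k \right)} = \frac{-2 + 2 k}{2 k}$ ($T{\left(k \right)} = \frac{k + \left(-2 + k\right)}{k + k} = \frac{-2 + 2 k}{2 k}$)
$\left(-33 - 12\right) T{\left(R{\left(6,-2 \right)} \right)} = \left(-33 - 12\right) \frac{-1 + 4}{4} = - 45 \cdot \frac{1}{4} \cdot 3 = \left(-45\right) \frac{3}{4} = - \frac{135}{4}$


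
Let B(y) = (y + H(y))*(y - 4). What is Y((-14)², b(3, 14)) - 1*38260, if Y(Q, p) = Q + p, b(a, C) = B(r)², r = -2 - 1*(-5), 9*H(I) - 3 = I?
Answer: -342455/9 ≈ -38051.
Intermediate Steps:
H(I) = ⅓ + I/9
r = 3 (r = -2 + 5 = 3)
B(y) = (-4 + y)*(⅓ + 10*y/9) (B(y) = (y + (⅓ + y/9))*(y - 4) = (⅓ + 10*y/9)*(-4 + y) = (-4 + y)*(⅓ + 10*y/9))
b(a, C) = 121/9 (b(a, C) = (-4/3 - 37/9*3 + (10/9)*3²)² = (-4/3 - 37/3 + (10/9)*9)² = (-4/3 - 37/3 + 10)² = (-11/3)² = 121/9)
Y((-14)², b(3, 14)) - 1*38260 = ((-14)² + 121/9) - 1*38260 = (196 + 121/9) - 38260 = 1885/9 - 38260 = -342455/9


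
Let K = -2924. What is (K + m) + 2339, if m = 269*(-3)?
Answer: -1392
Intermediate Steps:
m = -807
(K + m) + 2339 = (-2924 - 807) + 2339 = -3731 + 2339 = -1392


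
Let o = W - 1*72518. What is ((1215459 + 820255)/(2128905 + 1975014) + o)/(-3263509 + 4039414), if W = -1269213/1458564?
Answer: -144694183861440913/1548144757282848660 ≈ -0.093463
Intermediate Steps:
W = -423071/486188 (W = -1269213*1/1458564 = -423071/486188 ≈ -0.87018)
o = -35257804455/486188 (o = -423071/486188 - 1*72518 = -423071/486188 - 72518 = -35257804455/486188 ≈ -72519.)
((1215459 + 820255)/(2128905 + 1975014) + o)/(-3263509 + 4039414) = ((1215459 + 820255)/(2128905 + 1975014) - 35257804455/486188)/(-3263509 + 4039414) = (2035714/4103919 - 35257804455/486188)/775905 = (2035714*(1/4103919) - 35257804455/486188)*(1/775905) = (2035714/4103919 - 35257804455/486188)*(1/775905) = -144694183861440913/1995276170772*1/775905 = -144694183861440913/1548144757282848660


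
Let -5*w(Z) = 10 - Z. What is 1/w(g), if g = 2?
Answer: -5/8 ≈ -0.62500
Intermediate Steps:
w(Z) = -2 + Z/5 (w(Z) = -(10 - Z)/5 = -2 + Z/5)
1/w(g) = 1/(-2 + (⅕)*2) = 1/(-2 + ⅖) = 1/(-8/5) = -5/8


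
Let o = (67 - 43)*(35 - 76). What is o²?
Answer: 968256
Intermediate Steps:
o = -984 (o = 24*(-41) = -984)
o² = (-984)² = 968256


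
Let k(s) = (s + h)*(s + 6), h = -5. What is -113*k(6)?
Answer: -1356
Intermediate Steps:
k(s) = (-5 + s)*(6 + s) (k(s) = (s - 5)*(s + 6) = (-5 + s)*(6 + s))
-113*k(6) = -113*(-30 + 6 + 6²) = -113*(-30 + 6 + 36) = -113*12 = -1356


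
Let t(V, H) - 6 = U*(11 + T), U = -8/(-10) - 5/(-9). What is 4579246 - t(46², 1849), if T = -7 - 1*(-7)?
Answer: 206065129/45 ≈ 4.5792e+6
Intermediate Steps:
U = 61/45 (U = -8*(-⅒) - 5*(-⅑) = ⅘ + 5/9 = 61/45 ≈ 1.3556)
T = 0 (T = -7 + 7 = 0)
t(V, H) = 941/45 (t(V, H) = 6 + 61*(11 + 0)/45 = 6 + (61/45)*11 = 6 + 671/45 = 941/45)
4579246 - t(46², 1849) = 4579246 - 1*941/45 = 4579246 - 941/45 = 206065129/45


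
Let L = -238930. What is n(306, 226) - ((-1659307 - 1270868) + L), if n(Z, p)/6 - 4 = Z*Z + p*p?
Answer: 4037401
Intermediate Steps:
n(Z, p) = 24 + 6*Z**2 + 6*p**2 (n(Z, p) = 24 + 6*(Z*Z + p*p) = 24 + 6*(Z**2 + p**2) = 24 + (6*Z**2 + 6*p**2) = 24 + 6*Z**2 + 6*p**2)
n(306, 226) - ((-1659307 - 1270868) + L) = (24 + 6*306**2 + 6*226**2) - ((-1659307 - 1270868) - 238930) = (24 + 6*93636 + 6*51076) - (-2930175 - 238930) = (24 + 561816 + 306456) - 1*(-3169105) = 868296 + 3169105 = 4037401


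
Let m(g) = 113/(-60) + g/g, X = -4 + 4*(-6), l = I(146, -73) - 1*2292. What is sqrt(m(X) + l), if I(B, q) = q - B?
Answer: I*sqrt(2260695)/30 ≈ 50.119*I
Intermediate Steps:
l = -2511 (l = (-73 - 1*146) - 1*2292 = (-73 - 146) - 2292 = -219 - 2292 = -2511)
X = -28 (X = -4 - 24 = -28)
m(g) = -53/60 (m(g) = 113*(-1/60) + 1 = -113/60 + 1 = -53/60)
sqrt(m(X) + l) = sqrt(-53/60 - 2511) = sqrt(-150713/60) = I*sqrt(2260695)/30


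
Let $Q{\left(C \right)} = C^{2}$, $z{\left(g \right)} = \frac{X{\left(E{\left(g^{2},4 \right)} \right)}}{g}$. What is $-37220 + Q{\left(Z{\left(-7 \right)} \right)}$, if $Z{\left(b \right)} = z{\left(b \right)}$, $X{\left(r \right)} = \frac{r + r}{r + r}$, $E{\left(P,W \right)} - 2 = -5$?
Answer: $- \frac{1823779}{49} \approx -37220.0$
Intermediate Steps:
$E{\left(P,W \right)} = -3$ ($E{\left(P,W \right)} = 2 - 5 = -3$)
$X{\left(r \right)} = 1$ ($X{\left(r \right)} = \frac{2 r}{2 r} = 2 r \frac{1}{2 r} = 1$)
$z{\left(g \right)} = \frac{1}{g}$ ($z{\left(g \right)} = 1 \frac{1}{g} = \frac{1}{g}$)
$Z{\left(b \right)} = \frac{1}{b}$
$-37220 + Q{\left(Z{\left(-7 \right)} \right)} = -37220 + \left(\frac{1}{-7}\right)^{2} = -37220 + \left(- \frac{1}{7}\right)^{2} = -37220 + \frac{1}{49} = - \frac{1823779}{49}$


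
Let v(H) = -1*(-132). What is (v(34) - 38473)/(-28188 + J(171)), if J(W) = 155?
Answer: 38341/28033 ≈ 1.3677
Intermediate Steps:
v(H) = 132
(v(34) - 38473)/(-28188 + J(171)) = (132 - 38473)/(-28188 + 155) = -38341/(-28033) = -38341*(-1/28033) = 38341/28033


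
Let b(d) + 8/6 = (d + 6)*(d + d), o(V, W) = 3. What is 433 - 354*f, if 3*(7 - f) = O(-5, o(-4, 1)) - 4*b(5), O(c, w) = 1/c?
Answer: -800389/15 ≈ -53359.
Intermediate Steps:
b(d) = -4/3 + 2*d*(6 + d) (b(d) = -4/3 + (d + 6)*(d + d) = -4/3 + (6 + d)*(2*d) = -4/3 + 2*d*(6 + d))
f = 6838/45 (f = 7 - (1/(-5) - 4*(-4/3 + 2*5² + 12*5))/3 = 7 - (-⅕ - 4*(-4/3 + 2*25 + 60))/3 = 7 - (-⅕ - 4*(-4/3 + 50 + 60))/3 = 7 - (-⅕ - 4*326/3)/3 = 7 - (-⅕ - 1304/3)/3 = 7 - ⅓*(-6523/15) = 7 + 6523/45 = 6838/45 ≈ 151.96)
433 - 354*f = 433 - 354*6838/45 = 433 - 806884/15 = -800389/15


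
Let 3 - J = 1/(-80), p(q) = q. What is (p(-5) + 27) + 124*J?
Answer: 7911/20 ≈ 395.55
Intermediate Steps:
J = 241/80 (J = 3 - 1/(-80) = 3 - 1*(-1/80) = 3 + 1/80 = 241/80 ≈ 3.0125)
(p(-5) + 27) + 124*J = (-5 + 27) + 124*(241/80) = 22 + 7471/20 = 7911/20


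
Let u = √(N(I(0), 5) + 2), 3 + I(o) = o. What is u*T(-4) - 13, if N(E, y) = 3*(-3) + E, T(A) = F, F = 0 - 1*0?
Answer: -13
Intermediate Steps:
F = 0 (F = 0 + 0 = 0)
I(o) = -3 + o
T(A) = 0
N(E, y) = -9 + E
u = I*√10 (u = √((-9 + (-3 + 0)) + 2) = √((-9 - 3) + 2) = √(-12 + 2) = √(-10) = I*√10 ≈ 3.1623*I)
u*T(-4) - 13 = (I*√10)*0 - 13 = 0 - 13 = -13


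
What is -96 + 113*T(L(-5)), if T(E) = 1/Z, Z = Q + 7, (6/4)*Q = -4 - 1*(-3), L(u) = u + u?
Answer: -1485/19 ≈ -78.158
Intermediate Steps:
L(u) = 2*u
Q = -⅔ (Q = 2*(-4 - 1*(-3))/3 = 2*(-4 + 3)/3 = (⅔)*(-1) = -⅔ ≈ -0.66667)
Z = 19/3 (Z = -⅔ + 7 = 19/3 ≈ 6.3333)
T(E) = 3/19 (T(E) = 1/(19/3) = 3/19)
-96 + 113*T(L(-5)) = -96 + 113*(3/19) = -96 + 339/19 = -1485/19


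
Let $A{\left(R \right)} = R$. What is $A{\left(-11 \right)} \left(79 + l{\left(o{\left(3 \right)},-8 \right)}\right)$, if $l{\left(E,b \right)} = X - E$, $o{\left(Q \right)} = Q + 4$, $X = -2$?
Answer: $-770$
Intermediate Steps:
$o{\left(Q \right)} = 4 + Q$
$l{\left(E,b \right)} = -2 - E$
$A{\left(-11 \right)} \left(79 + l{\left(o{\left(3 \right)},-8 \right)}\right) = - 11 \left(79 - 9\right) = \left(-11\right) 70 = -770$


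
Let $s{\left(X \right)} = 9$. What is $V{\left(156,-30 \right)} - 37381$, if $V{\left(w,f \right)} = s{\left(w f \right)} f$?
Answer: $-37651$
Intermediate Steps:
$V{\left(w,f \right)} = 9 f$
$V{\left(156,-30 \right)} - 37381 = 9 \left(-30\right) - 37381 = -270 - 37381 = -37651$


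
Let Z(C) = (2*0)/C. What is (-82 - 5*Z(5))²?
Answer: 6724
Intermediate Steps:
Z(C) = 0 (Z(C) = 0/C = 0)
(-82 - 5*Z(5))² = (-82 - 5*0)² = (-82 + 0)² = (-82)² = 6724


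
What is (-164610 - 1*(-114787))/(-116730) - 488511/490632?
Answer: -5429855149/9545245560 ≈ -0.56885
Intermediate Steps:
(-164610 - 1*(-114787))/(-116730) - 488511/490632 = (-164610 + 114787)*(-1/116730) - 488511*1/490632 = -49823*(-1/116730) - 162837/163544 = 49823/116730 - 162837/163544 = -5429855149/9545245560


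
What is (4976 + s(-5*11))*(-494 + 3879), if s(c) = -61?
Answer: 16637275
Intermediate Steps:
(4976 + s(-5*11))*(-494 + 3879) = (4976 - 61)*(-494 + 3879) = 4915*3385 = 16637275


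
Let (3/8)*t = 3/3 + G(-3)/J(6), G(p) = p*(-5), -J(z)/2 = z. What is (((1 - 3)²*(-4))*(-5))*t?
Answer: -160/3 ≈ -53.333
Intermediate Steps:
J(z) = -2*z
G(p) = -5*p
t = -⅔ (t = 8*(3/3 + (-5*(-3))/((-2*6)))/3 = 8*(3*(⅓) + 15/(-12))/3 = 8*(1 + 15*(-1/12))/3 = 8*(1 - 5/4)/3 = (8/3)*(-¼) = -⅔ ≈ -0.66667)
(((1 - 3)²*(-4))*(-5))*t = (((1 - 3)²*(-4))*(-5))*(-⅔) = (((-2)²*(-4))*(-5))*(-⅔) = ((4*(-4))*(-5))*(-⅔) = -16*(-5)*(-⅔) = 80*(-⅔) = -160/3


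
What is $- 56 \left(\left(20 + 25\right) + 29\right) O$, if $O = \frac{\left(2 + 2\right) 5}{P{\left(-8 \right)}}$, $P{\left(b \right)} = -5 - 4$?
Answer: $\frac{82880}{9} \approx 9208.9$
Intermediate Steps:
$P{\left(b \right)} = -9$ ($P{\left(b \right)} = -5 - 4 = -9$)
$O = - \frac{20}{9}$ ($O = \frac{\left(2 + 2\right) 5}{-9} = 4 \cdot 5 \left(- \frac{1}{9}\right) = 20 \left(- \frac{1}{9}\right) = - \frac{20}{9} \approx -2.2222$)
$- 56 \left(\left(20 + 25\right) + 29\right) O = - 56 \left(\left(20 + 25\right) + 29\right) \left(- \frac{20}{9}\right) = - 56 \left(45 + 29\right) \left(- \frac{20}{9}\right) = \left(-56\right) 74 \left(- \frac{20}{9}\right) = \left(-4144\right) \left(- \frac{20}{9}\right) = \frac{82880}{9}$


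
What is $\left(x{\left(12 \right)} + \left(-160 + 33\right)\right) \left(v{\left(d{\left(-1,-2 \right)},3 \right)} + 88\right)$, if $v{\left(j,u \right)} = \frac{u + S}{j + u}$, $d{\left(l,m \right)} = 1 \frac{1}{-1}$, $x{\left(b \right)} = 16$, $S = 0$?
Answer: $- \frac{19869}{2} \approx -9934.5$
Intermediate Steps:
$d{\left(l,m \right)} = -1$ ($d{\left(l,m \right)} = 1 \left(-1\right) = -1$)
$v{\left(j,u \right)} = \frac{u}{j + u}$ ($v{\left(j,u \right)} = \frac{u + 0}{j + u} = \frac{u}{j + u}$)
$\left(x{\left(12 \right)} + \left(-160 + 33\right)\right) \left(v{\left(d{\left(-1,-2 \right)},3 \right)} + 88\right) = \left(16 + \left(-160 + 33\right)\right) \left(\frac{3}{-1 + 3} + 88\right) = \left(16 - 127\right) \left(\frac{3}{2} + 88\right) = - 111 \left(3 \cdot \frac{1}{2} + 88\right) = - 111 \left(\frac{3}{2} + 88\right) = \left(-111\right) \frac{179}{2} = - \frac{19869}{2}$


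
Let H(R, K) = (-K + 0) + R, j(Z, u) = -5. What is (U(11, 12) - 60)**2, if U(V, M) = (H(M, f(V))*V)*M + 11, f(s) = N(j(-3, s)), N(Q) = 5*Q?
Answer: 23377225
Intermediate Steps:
f(s) = -25 (f(s) = 5*(-5) = -25)
H(R, K) = R - K (H(R, K) = -K + R = R - K)
U(V, M) = 11 + M*V*(25 + M) (U(V, M) = ((M - 1*(-25))*V)*M + 11 = ((M + 25)*V)*M + 11 = ((25 + M)*V)*M + 11 = (V*(25 + M))*M + 11 = M*V*(25 + M) + 11 = 11 + M*V*(25 + M))
(U(11, 12) - 60)**2 = ((11 + 12*11*(25 + 12)) - 60)**2 = ((11 + 12*11*37) - 60)**2 = ((11 + 4884) - 60)**2 = (4895 - 60)**2 = 4835**2 = 23377225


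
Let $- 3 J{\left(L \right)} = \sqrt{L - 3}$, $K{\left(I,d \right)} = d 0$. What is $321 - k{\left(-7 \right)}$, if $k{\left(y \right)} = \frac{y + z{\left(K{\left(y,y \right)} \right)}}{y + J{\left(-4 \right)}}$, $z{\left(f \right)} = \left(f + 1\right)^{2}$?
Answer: $\frac{10245}{32} + \frac{9 i \sqrt{7}}{224} \approx 320.16 + 0.1063 i$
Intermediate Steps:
$K{\left(I,d \right)} = 0$
$J{\left(L \right)} = - \frac{\sqrt{-3 + L}}{3}$ ($J{\left(L \right)} = - \frac{\sqrt{L - 3}}{3} = - \frac{\sqrt{-3 + L}}{3}$)
$z{\left(f \right)} = \left(1 + f\right)^{2}$
$k{\left(y \right)} = \frac{1 + y}{y - \frac{i \sqrt{7}}{3}}$ ($k{\left(y \right)} = \frac{y + \left(1 + 0\right)^{2}}{y - \frac{\sqrt{-3 - 4}}{3}} = \frac{y + 1^{2}}{y - \frac{\sqrt{-7}}{3}} = \frac{y + 1}{y - \frac{i \sqrt{7}}{3}} = \frac{1 + y}{y - \frac{i \sqrt{7}}{3}}$)
$321 - k{\left(-7 \right)} = 321 - \frac{3 \left(1 - 7\right)}{3 \left(-7\right) - i \sqrt{7}} = 321 - 3 \frac{1}{-21 - i \sqrt{7}} \left(-6\right) = 321 - - \frac{18}{-21 - i \sqrt{7}} = 321 + \frac{18}{-21 - i \sqrt{7}}$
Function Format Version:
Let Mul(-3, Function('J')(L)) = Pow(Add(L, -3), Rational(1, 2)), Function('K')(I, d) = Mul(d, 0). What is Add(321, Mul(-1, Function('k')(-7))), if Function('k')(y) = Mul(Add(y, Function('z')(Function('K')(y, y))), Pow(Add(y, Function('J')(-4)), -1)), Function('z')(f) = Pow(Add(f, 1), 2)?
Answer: Add(Rational(10245, 32), Mul(Rational(9, 224), I, Pow(7, Rational(1, 2)))) ≈ Add(320.16, Mul(0.10630, I))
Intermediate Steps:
Function('K')(I, d) = 0
Function('J')(L) = Mul(Rational(-1, 3), Pow(Add(-3, L), Rational(1, 2))) (Function('J')(L) = Mul(Rational(-1, 3), Pow(Add(L, -3), Rational(1, 2))) = Mul(Rational(-1, 3), Pow(Add(-3, L), Rational(1, 2))))
Function('z')(f) = Pow(Add(1, f), 2)
Function('k')(y) = Mul(Pow(Add(y, Mul(Rational(-1, 3), I, Pow(7, Rational(1, 2)))), -1), Add(1, y)) (Function('k')(y) = Mul(Add(y, Pow(Add(1, 0), 2)), Pow(Add(y, Mul(Rational(-1, 3), Pow(Add(-3, -4), Rational(1, 2)))), -1)) = Mul(Add(y, Pow(1, 2)), Pow(Add(y, Mul(Rational(-1, 3), Pow(-7, Rational(1, 2)))), -1)) = Mul(Add(y, 1), Pow(Add(y, Mul(Rational(-1, 3), Mul(I, Pow(7, Rational(1, 2))))), -1)) = Mul(Add(1, y), Pow(Add(y, Mul(Rational(-1, 3), I, Pow(7, Rational(1, 2)))), -1)) = Mul(Pow(Add(y, Mul(Rational(-1, 3), I, Pow(7, Rational(1, 2)))), -1), Add(1, y)))
Add(321, Mul(-1, Function('k')(-7))) = Add(321, Mul(-1, Mul(3, Pow(Add(Mul(3, -7), Mul(-1, I, Pow(7, Rational(1, 2)))), -1), Add(1, -7)))) = Add(321, Mul(-1, Mul(3, Pow(Add(-21, Mul(-1, I, Pow(7, Rational(1, 2)))), -1), -6))) = Add(321, Mul(-1, Mul(-18, Pow(Add(-21, Mul(-1, I, Pow(7, Rational(1, 2)))), -1)))) = Add(321, Mul(18, Pow(Add(-21, Mul(-1, I, Pow(7, Rational(1, 2)))), -1)))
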